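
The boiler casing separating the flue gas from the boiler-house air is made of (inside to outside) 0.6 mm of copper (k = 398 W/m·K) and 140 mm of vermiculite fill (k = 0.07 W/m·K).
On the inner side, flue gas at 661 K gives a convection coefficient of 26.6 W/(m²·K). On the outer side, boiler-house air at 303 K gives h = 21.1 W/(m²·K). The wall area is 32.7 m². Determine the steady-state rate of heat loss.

Model the wall as resistances in series:
R_inner film = 1/(h_i·A) = 1/(26.6×32.7) = 0.00115 K/W
R_copper = L/(kA) = 0.0006/(398×32.7) = 4.61×10^-8 K/W
R_vermiculite fill = L/(kA) = 0.14/(0.07×32.7) = 0.06116 K/W
R_outer film = 1/(h_o·A) = 1/(21.1×32.7) = 0.001449 K/W
R_total = 0.06376 K/W
Q = ΔT / R_total = 358 / 0.06376

Q ≈ 5610 W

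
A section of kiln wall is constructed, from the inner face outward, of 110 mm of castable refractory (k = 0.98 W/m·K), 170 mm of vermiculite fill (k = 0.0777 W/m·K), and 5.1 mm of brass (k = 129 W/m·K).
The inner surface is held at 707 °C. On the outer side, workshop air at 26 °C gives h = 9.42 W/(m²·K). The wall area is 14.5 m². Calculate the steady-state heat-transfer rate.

Series thermal resistances:
R_castable refractory = L/(kA) = 0.11/(0.98×14.5) = 0.007741 K/W
R_vermiculite fill = L/(kA) = 0.17/(0.0777×14.5) = 0.1509 K/W
R_brass = L/(kA) = 0.0051/(129×14.5) = 2.727×10^-6 K/W
R_outer film = 1/(h_o·A) = 1/(9.42×14.5) = 0.007321 K/W
R_total = 0.166 K/W
Q = ΔT / R_total = 681 / 0.166

Q ≈ 4100 W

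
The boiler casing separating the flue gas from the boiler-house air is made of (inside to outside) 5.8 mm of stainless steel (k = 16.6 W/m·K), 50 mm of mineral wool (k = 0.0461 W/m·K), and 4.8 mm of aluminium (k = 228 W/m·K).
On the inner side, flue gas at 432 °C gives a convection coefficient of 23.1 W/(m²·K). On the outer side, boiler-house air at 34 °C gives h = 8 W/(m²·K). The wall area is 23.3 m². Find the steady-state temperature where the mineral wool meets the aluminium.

Using the resistance-network approach (series):
R_inner film = 1/(h_i·A) = 1/(23.1×23.3) = 0.001858 K/W
R_stainless steel = L/(kA) = 0.0058/(16.6×23.3) = 1.5×10^-5 K/W
R_mineral wool = L/(kA) = 0.05/(0.0461×23.3) = 0.04655 K/W
R_aluminium = L/(kA) = 0.0048/(228×23.3) = 9.035×10^-7 K/W
R_outer film = 1/(h_o·A) = 1/(8×23.3) = 0.005365 K/W
R_total = 0.05379 K/W;  Q = ΔT/R_total = 398/0.05379 = 7399 W
T_interface = T_inner − Q·ΣR(inner→interface) = 432 − 7400×0.04842

T ≈ 73.7 °C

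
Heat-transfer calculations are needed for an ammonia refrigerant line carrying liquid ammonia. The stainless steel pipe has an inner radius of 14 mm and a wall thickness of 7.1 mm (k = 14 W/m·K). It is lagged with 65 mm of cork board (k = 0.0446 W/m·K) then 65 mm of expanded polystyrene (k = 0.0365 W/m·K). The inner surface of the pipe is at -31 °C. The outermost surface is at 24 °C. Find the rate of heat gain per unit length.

Cylindrical conduction, so R = ln(r₂/r₁)/(2πkL) per layer, in series:
R_stainless steel pipe wall = ln(21.1/14)/(2π×14×1) = 0.004663 K/W
R_cork board = ln(86.1/21.1)/(2π×0.0446×1) = 5.018 K/W
R_expanded polystyrene = ln(151.1/86.1)/(2π×0.0365×1) = 2.452 K/W
R_total = 7.475 K/W
Q = ΔT/R_total = 55/7.475

q′ ≈ 7.36 W/m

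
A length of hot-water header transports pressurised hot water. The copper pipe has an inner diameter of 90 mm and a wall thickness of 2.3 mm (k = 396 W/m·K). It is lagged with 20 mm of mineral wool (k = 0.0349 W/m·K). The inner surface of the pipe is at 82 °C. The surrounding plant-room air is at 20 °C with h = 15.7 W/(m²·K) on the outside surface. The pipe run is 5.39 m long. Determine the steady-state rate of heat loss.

Q ≈ 190 W

For a radial system each layer contributes R = ln(r_out/r_in)/(2πkL); films add R = 1/(hA).
R_copper pipe wall = ln(47.3/45)/(2π×396×5.39) = 3.717×10^-6 K/W
R_mineral wool = ln(67.3/47.3)/(2π×0.0349×5.39) = 0.2984 K/W
R_outer film = 1/(h_o·2πr_oL) = 1/(15.7×2π×0.0673×5.39) = 0.02795 K/W
R_total = 0.3263 K/W
Q = ΔT/R_total = 62/0.3263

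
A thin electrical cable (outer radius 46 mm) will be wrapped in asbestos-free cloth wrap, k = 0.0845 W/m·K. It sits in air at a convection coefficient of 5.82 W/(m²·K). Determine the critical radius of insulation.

r_cr ≈ 14.5 mm

For a cylinder r_cr = k/h = 0.0845/5.82
r_cr = 14.5 mm; since the bare radius (46 mm) is above r_cr, any added insulation will reduce heat loss.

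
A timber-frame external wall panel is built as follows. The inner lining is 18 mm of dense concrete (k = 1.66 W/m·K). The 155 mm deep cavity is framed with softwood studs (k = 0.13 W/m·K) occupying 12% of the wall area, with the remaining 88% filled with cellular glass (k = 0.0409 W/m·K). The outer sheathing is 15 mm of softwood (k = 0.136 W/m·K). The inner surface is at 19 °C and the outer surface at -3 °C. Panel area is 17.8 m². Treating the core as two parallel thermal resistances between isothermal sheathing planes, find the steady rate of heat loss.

Q ≈ 125 W

Sheathing layers in series; stud and cavity paths in parallel between them.
R_inner = 0.018/(1.66×17.8) = 6.092×10^-4 K/W
R_stud  = 0.155/(0.13×0.12×17.8) = 0.5582 K/W
R_cav   = 0.155/(0.0409×0.88×17.8) = 0.2419 K/W
1/R_core = 1/R_stud + 1/R_cav → R_core = 0.1688 K/W
R_outer = 0.015/(0.136×17.8) = 0.006196 K/W
R_total = 0.1756 K/W
Q = ΔT/R_total = 22/0.1756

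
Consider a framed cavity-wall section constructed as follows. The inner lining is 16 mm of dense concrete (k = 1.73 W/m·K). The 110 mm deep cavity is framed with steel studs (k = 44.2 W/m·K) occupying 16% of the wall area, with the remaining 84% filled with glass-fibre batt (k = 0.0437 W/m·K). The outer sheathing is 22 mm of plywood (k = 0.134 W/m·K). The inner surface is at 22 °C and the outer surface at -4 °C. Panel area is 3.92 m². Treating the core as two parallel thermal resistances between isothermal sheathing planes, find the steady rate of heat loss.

Sheathing layers in series; stud and cavity paths in parallel between them.
R_inner = 0.016/(1.73×3.92) = 0.002359 K/W
R_stud  = 0.11/(44.2×0.16×3.92) = 0.003968 K/W
R_cav   = 0.11/(0.0437×0.84×3.92) = 0.7644 K/W
1/R_core = 1/R_stud + 1/R_cav → R_core = 0.003947 K/W
R_outer = 0.022/(0.134×3.92) = 0.04188 K/W
R_total = 0.04819 K/W
Q = ΔT/R_total = 26/0.04819

Q ≈ 540 W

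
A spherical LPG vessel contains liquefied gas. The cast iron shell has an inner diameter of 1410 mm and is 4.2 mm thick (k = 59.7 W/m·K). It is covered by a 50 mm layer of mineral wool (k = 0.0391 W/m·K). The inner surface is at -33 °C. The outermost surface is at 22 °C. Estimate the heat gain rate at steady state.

Q ≈ 291 W

For a spherical shell R = (1/r₁ − 1/r₂)/(4πk); film R = 1/(h·4πr²). In series:
R_cast iron shell = (1/0.705 − 1/0.7092)/(4π×59.7) = 1.12×10^-5 K/W
R_mineral wool = (1/0.7092 − 1/0.7592)/(4π×0.0391) = 0.189 K/W
R_total = 0.189 K/W
Q = ΔT/R_total = 55/0.189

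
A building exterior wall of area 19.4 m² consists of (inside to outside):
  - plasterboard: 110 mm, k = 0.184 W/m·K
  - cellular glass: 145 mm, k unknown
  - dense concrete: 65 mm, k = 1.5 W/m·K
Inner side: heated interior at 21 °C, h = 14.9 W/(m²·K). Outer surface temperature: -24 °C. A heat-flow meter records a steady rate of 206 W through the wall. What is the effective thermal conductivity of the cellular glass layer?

k ≈ 0.0411 W/(m·K)

Using the resistance-network approach (series):
R_inner film = 1/(h_i·A) = 1/(14.9×19.4) = 0.003459 K/W
R_plasterboard = L/(kA) = 0.11/(0.184×19.4) = 0.03082 K/W
R_dense concrete = L/(kA) = 0.065/(1.5×19.4) = 0.002234 K/W
Sum of known resistances R_other = 0.03651 K/W
Total R = ΔT/Q = 45/206 = 0.2184 K/W
R_cellular glass = R_total − R_other = 0.1819 K/W
k = L/(R·A) = 0.145/(0.1819×19.4)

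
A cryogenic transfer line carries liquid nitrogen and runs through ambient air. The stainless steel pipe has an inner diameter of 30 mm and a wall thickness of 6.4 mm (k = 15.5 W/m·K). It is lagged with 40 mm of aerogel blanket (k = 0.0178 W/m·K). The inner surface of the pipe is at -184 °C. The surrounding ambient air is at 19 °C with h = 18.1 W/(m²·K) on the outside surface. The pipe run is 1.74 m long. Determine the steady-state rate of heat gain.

Radial resistances (cylindrical: R_cond = ln(r_o/r_i)/(2πkL), R_conv = 1/(h·2πrL)):
R_stainless steel pipe wall = ln(21.4/15)/(2π×15.5×1.74) = 0.002097 K/W
R_aerogel blanket = ln(61.4/21.4)/(2π×0.0178×1.74) = 5.416 K/W
R_outer film = 1/(h_o·2πr_oL) = 1/(18.1×2π×0.0614×1.74) = 0.0823 K/W
R_total = 5.501 K/W
Q = ΔT/R_total = 203/5.501

Q ≈ 36.9 W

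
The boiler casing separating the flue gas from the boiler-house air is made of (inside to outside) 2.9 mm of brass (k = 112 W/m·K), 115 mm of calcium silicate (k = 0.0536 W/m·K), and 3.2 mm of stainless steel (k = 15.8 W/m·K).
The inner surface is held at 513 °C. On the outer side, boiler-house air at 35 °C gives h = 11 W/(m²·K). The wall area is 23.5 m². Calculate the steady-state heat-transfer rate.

Q ≈ 5020 W

Model the wall as resistances in series:
R_brass = L/(kA) = 0.0029/(112×23.5) = 1.102×10^-6 K/W
R_calcium silicate = L/(kA) = 0.115/(0.0536×23.5) = 0.0913 K/W
R_stainless steel = L/(kA) = 0.0032/(15.8×23.5) = 8.618×10^-6 K/W
R_outer film = 1/(h_o·A) = 1/(11×23.5) = 0.003868 K/W
R_total = 0.09518 K/W
Q = ΔT / R_total = 478 / 0.09518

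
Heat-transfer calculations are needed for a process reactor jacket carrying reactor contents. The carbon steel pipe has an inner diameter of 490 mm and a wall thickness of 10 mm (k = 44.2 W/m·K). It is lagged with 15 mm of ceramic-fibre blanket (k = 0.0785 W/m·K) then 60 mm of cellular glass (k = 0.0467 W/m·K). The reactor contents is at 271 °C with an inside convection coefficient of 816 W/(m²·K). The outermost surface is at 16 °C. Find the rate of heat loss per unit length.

Cylindrical conduction, so R = ln(r₂/r₁)/(2πkL) per layer, in series:
R_inner film = 1/(h_i·2πr₁L) = 1/(816×2π×0.245×1) = 7.961×10^-4 K/W
R_carbon steel pipe wall = ln(255/245)/(2π×44.2×1) = 1.441×10^-4 K/W
R_ceramic-fibre blanket = ln(270/255)/(2π×0.0785×1) = 0.1159 K/W
R_cellular glass = ln(330/270)/(2π×0.0467×1) = 0.6839 K/W
R_total = 0.8007 K/W
Q = ΔT/R_total = 255/0.8007

q′ ≈ 318 W/m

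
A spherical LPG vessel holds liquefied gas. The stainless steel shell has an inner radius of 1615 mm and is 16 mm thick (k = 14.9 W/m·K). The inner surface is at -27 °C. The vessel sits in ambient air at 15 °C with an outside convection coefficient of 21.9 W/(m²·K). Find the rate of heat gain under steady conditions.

Q ≈ 30000 W

Radial (spherical) resistances in series:
R_stainless steel shell = (1/1.615 − 1/1.631)/(4π×14.9) = 3.244×10^-5 K/W
R_outer film = 1/(h·4πr_o²) = 1/(21.9×4π×1.631²) = 0.001366 K/W
R_total = 0.001398 K/W
Q = ΔT/R_total = 42/0.001398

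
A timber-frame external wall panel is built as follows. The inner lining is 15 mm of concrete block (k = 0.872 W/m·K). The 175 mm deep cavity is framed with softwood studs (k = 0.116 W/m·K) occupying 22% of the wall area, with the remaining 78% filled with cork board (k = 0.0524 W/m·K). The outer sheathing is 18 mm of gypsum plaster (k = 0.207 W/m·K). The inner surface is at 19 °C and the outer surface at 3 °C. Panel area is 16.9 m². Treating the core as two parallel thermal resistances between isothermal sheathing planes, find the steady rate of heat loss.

Sheathing layers in series; stud and cavity paths in parallel between them.
R_inner = 0.015/(0.872×16.9) = 0.001018 K/W
R_stud  = 0.175/(0.116×0.22×16.9) = 0.4058 K/W
R_cav   = 0.175/(0.0524×0.78×16.9) = 0.2534 K/W
1/R_core = 1/R_stud + 1/R_cav → R_core = 0.156 K/W
R_outer = 0.018/(0.207×16.9) = 0.005145 K/W
R_total = 0.1621 K/W
Q = ΔT/R_total = 16/0.1621

Q ≈ 98.7 W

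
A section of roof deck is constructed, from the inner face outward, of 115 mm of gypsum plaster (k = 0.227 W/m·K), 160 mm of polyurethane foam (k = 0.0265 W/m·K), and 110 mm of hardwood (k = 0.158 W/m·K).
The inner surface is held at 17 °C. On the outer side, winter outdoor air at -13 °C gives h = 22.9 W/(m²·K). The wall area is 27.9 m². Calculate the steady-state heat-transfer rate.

Q ≈ 115 W

Treating each layer as a thermal resistance in series:
R_gypsum plaster = L/(kA) = 0.115/(0.227×27.9) = 0.01816 K/W
R_polyurethane foam = L/(kA) = 0.16/(0.0265×27.9) = 0.2164 K/W
R_hardwood = L/(kA) = 0.11/(0.158×27.9) = 0.02495 K/W
R_outer film = 1/(h_o·A) = 1/(22.9×27.9) = 0.001565 K/W
R_total = 0.2611 K/W
Q = ΔT / R_total = 30 / 0.2611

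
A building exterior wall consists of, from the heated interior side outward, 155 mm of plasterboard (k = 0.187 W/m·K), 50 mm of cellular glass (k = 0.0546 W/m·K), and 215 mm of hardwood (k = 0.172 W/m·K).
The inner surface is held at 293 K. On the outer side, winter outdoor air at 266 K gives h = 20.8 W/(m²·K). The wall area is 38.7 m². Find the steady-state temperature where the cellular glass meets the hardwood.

Treating each layer as a thermal resistance in series:
R_plasterboard = L/(kA) = 0.155/(0.187×38.7) = 0.02142 K/W
R_cellular glass = L/(kA) = 0.05/(0.0546×38.7) = 0.02366 K/W
R_hardwood = L/(kA) = 0.215/(0.172×38.7) = 0.0323 K/W
R_outer film = 1/(h_o·A) = 1/(20.8×38.7) = 0.001242 K/W
R_total = 0.07862 K/W;  Q = ΔT/R_total = 27/0.07862 = 343.4 W
T_interface = T_inner − Q·ΣR(inner→interface) = 293 − 343×0.04508

T ≈ 278 K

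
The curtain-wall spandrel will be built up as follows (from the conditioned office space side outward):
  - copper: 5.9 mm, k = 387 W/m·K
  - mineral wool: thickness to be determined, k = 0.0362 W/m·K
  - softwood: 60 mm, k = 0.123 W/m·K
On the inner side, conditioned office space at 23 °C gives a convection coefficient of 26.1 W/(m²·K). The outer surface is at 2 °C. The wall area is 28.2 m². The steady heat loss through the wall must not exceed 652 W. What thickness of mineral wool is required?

L ≈ 13.8 mm

Thermal resistances in series:
R_inner film = 1/(h_i·A) = 1/(26.1×28.2) = 0.001359 K/W
R_copper = L/(kA) = 0.0059/(387×28.2) = 5.406×10^-7 K/W
R_softwood = L/(kA) = 0.06/(0.123×28.2) = 0.0173 K/W
Sum of the known resistances R_other = 0.01866 K/W
Required total resistance R_tot = ΔT/Q_allow = 21/652 = 0.03221 K/W
R_mineral wool = R_tot − R_other = 0.01355 K/W
L = R·k·A = 0.01355×0.0362×28.2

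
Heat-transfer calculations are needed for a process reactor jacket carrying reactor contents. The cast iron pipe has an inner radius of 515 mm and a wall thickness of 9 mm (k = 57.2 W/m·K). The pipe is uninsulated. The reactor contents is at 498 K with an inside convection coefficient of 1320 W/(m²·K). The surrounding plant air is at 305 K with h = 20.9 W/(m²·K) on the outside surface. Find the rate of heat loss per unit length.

q′ ≈ 13000 W/m

Treating each annulus and film as a series resistance:
R_inner film = 1/(h_i·2πr₁L) = 1/(1320×2π×0.515×1) = 2.341×10^-4 K/W
R_cast iron pipe wall = ln(524/515)/(2π×57.2×1) = 4.82×10^-5 K/W
R_outer film = 1/(h_o·2πr_oL) = 1/(20.9×2π×0.524×1) = 0.01453 K/W
R_total = 0.01481 K/W
Q = ΔT/R_total = 193/0.01481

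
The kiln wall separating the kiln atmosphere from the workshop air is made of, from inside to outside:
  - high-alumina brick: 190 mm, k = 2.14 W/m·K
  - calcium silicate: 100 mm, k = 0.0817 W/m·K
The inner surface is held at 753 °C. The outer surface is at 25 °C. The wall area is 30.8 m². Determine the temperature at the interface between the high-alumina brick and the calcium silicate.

Thermal resistances in series:
R_high-alumina brick = L/(kA) = 0.19/(2.14×30.8) = 0.002883 K/W
R_calcium silicate = L/(kA) = 0.1/(0.0817×30.8) = 0.03974 K/W
R_total = 0.04262 K/W;  Q = ΔT/R_total = 728/0.04262 = 17080 W
T_interface = T_inner − Q·ΣR(inner→interface) = 753 − 17100×0.002883

T ≈ 704 °C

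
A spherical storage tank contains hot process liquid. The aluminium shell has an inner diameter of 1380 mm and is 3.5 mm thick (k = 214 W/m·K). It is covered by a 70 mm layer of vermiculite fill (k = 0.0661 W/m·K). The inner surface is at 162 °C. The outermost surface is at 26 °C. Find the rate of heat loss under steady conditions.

Q ≈ 854 W

Each spherical layer contributes R = (1/r_i − 1/r_o)/(4πk):
R_aluminium shell = (1/0.69 − 1/0.6935)/(4π×214) = 2.72×10^-6 K/W
R_vermiculite fill = (1/0.6935 − 1/0.7635)/(4π×0.0661) = 0.1592 K/W
R_total = 0.1592 K/W
Q = ΔT/R_total = 136/0.1592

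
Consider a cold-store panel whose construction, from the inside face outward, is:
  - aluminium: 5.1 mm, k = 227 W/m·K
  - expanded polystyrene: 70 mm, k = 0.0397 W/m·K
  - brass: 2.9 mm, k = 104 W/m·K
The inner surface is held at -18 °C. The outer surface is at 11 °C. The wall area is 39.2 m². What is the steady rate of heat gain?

Model the wall as resistances in series:
R_aluminium = L/(kA) = 0.0051/(227×39.2) = 5.731×10^-7 K/W
R_expanded polystyrene = L/(kA) = 0.07/(0.0397×39.2) = 0.04498 K/W
R_brass = L/(kA) = 0.0029/(104×39.2) = 7.113×10^-7 K/W
R_total = 0.04498 K/W
Q = ΔT / R_total = 29 / 0.04498

Q ≈ 645 W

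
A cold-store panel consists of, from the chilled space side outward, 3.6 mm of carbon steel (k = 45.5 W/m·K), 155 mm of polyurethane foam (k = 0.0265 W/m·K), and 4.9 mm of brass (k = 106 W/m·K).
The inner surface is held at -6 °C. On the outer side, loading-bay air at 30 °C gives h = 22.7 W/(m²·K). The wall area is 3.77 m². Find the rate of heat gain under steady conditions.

Q ≈ 23 W

Treating each layer as a thermal resistance in series:
R_carbon steel = L/(kA) = 0.0036/(45.5×3.77) = 2.099×10^-5 K/W
R_polyurethane foam = L/(kA) = 0.155/(0.0265×3.77) = 1.551 K/W
R_brass = L/(kA) = 0.0049/(106×3.77) = 1.226×10^-5 K/W
R_outer film = 1/(h_o·A) = 1/(22.7×3.77) = 0.01169 K/W
R_total = 1.563 K/W
Q = ΔT / R_total = 36 / 1.563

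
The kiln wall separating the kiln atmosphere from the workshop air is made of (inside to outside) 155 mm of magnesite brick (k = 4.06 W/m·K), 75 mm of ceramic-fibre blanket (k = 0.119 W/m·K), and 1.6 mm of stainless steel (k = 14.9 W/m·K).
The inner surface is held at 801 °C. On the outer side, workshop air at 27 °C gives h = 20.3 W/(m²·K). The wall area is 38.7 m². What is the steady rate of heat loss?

Q ≈ 41700 W

Using the resistance-network approach (series):
R_magnesite brick = L/(kA) = 0.155/(4.06×38.7) = 9.865×10^-4 K/W
R_ceramic-fibre blanket = L/(kA) = 0.075/(0.119×38.7) = 0.01629 K/W
R_stainless steel = L/(kA) = 0.0016/(14.9×38.7) = 2.775×10^-6 K/W
R_outer film = 1/(h_o·A) = 1/(20.3×38.7) = 0.001273 K/W
R_total = 0.01855 K/W
Q = ΔT / R_total = 774 / 0.01855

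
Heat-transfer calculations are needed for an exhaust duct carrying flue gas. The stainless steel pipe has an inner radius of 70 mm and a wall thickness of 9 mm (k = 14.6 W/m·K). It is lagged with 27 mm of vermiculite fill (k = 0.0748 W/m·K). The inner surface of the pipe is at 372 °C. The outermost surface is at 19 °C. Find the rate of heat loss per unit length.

q′ ≈ 563 W/m

Per-layer cylindrical resistances, series-summed:
R_stainless steel pipe wall = ln(79/70)/(2π×14.6×1) = 0.001319 K/W
R_vermiculite fill = ln(106/79)/(2π×0.0748×1) = 0.6255 K/W
R_total = 0.6269 K/W
Q = ΔT/R_total = 353/0.6269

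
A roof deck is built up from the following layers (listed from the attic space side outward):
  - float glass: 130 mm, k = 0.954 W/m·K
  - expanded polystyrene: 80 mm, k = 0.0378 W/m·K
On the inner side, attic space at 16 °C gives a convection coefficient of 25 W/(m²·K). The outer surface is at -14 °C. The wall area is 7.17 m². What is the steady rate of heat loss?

Q ≈ 93.8 W

Using the resistance-network approach (series):
R_inner film = 1/(h_i·A) = 1/(25×7.17) = 0.005579 K/W
R_float glass = L/(kA) = 0.13/(0.954×7.17) = 0.01901 K/W
R_expanded polystyrene = L/(kA) = 0.08/(0.0378×7.17) = 0.2952 K/W
R_total = 0.3198 K/W
Q = ΔT / R_total = 30 / 0.3198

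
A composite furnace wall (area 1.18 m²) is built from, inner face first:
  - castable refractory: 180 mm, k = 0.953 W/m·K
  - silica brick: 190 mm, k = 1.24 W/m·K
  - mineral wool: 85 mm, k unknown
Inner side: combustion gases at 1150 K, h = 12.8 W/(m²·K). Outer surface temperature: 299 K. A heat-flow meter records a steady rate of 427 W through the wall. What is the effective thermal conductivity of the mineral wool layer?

k ≈ 0.044 W/(m·K)

Model the wall as resistances in series:
R_inner film = 1/(h_i·A) = 1/(12.8×1.18) = 0.06621 K/W
R_castable refractory = L/(kA) = 0.18/(0.953×1.18) = 0.1601 K/W
R_silica brick = L/(kA) = 0.19/(1.24×1.18) = 0.1299 K/W
Sum of known resistances R_other = 0.3561 K/W
Total R = ΔT/Q = 851/427 = 1.993 K/W
R_mineral wool = R_total − R_other = 1.637 K/W
k = L/(R·A) = 0.085/(1.637×1.18)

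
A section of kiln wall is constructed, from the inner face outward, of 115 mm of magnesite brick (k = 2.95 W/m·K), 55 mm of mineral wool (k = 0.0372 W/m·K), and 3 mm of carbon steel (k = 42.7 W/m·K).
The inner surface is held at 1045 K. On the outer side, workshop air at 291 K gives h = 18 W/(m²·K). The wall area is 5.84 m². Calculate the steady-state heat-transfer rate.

Using the resistance-network approach (series):
R_magnesite brick = L/(kA) = 0.115/(2.95×5.84) = 0.006675 K/W
R_mineral wool = L/(kA) = 0.055/(0.0372×5.84) = 0.2532 K/W
R_carbon steel = L/(kA) = 0.003/(42.7×5.84) = 1.203×10^-5 K/W
R_outer film = 1/(h_o·A) = 1/(18×5.84) = 0.009513 K/W
R_total = 0.2694 K/W
Q = ΔT / R_total = 754 / 0.2694

Q ≈ 2800 W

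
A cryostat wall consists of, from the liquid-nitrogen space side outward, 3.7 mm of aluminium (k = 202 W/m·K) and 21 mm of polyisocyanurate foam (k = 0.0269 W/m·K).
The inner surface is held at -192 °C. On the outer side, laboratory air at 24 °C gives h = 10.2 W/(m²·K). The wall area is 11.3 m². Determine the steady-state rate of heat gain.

Q ≈ 2780 W

Treating each layer as a thermal resistance in series:
R_aluminium = L/(kA) = 0.0037/(202×11.3) = 1.621×10^-6 K/W
R_polyisocyanurate foam = L/(kA) = 0.021/(0.0269×11.3) = 0.06909 K/W
R_outer film = 1/(h_o·A) = 1/(10.2×11.3) = 0.008676 K/W
R_total = 0.07776 K/W
Q = ΔT / R_total = 216 / 0.07776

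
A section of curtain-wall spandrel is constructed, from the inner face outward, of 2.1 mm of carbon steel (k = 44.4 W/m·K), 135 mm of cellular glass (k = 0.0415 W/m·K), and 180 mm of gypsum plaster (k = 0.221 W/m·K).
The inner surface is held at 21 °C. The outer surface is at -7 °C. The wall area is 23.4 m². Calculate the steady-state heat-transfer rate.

Q ≈ 161 W

Model the wall as resistances in series:
R_carbon steel = L/(kA) = 0.0021/(44.4×23.4) = 2.021×10^-6 K/W
R_cellular glass = L/(kA) = 0.135/(0.0415×23.4) = 0.139 K/W
R_gypsum plaster = L/(kA) = 0.18/(0.221×23.4) = 0.03481 K/W
R_total = 0.1738 K/W
Q = ΔT / R_total = 28 / 0.1738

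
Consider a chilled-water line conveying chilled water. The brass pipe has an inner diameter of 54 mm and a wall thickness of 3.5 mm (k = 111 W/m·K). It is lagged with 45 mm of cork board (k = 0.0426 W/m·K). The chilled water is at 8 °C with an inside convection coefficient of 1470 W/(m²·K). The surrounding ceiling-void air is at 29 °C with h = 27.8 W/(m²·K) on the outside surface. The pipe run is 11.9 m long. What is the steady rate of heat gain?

Q ≈ 72.1 W

Radial resistances (cylindrical: R_cond = ln(r_o/r_i)/(2πkL), R_conv = 1/(h·2πrL)):
R_inner film = 1/(h_i·2πr₁L) = 1/(1470×2π×0.027×11.9) = 3.37×10^-4 K/W
R_brass pipe wall = ln(30.5/27)/(2π×111×11.9) = 1.469×10^-5 K/W
R_cork board = ln(75.5/30.5)/(2π×0.0426×11.9) = 0.2846 K/W
R_outer film = 1/(h_o·2πr_oL) = 1/(27.8×2π×0.0755×11.9) = 0.006372 K/W
R_total = 0.2913 K/W
Q = ΔT/R_total = 21/0.2913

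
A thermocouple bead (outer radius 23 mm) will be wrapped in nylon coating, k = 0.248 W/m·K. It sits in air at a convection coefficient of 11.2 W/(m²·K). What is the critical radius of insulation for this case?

For a sphere r_cr = 2k/h = 2×0.248/11.2
r_cr = 44.3 mm; since the bare radius (23 mm) is below r_cr, adding a thin layer of insulation will *increase* heat loss.

r_cr ≈ 44.3 mm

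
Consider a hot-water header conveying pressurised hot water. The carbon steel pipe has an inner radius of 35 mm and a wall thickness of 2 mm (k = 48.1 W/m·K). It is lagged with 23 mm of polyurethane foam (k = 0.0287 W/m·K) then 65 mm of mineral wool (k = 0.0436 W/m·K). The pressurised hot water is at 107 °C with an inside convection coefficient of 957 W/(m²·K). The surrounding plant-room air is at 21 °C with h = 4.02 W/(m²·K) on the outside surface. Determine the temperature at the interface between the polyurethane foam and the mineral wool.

Cylindrical conduction, so R = ln(r₂/r₁)/(2πkL) per layer, in series:
R_inner film = 1/(h_i·2πr₁L) = 1/(957×2π×0.035×1) = 0.004752 K/W
R_carbon steel pipe wall = ln(37/35)/(2π×48.1×1) = 1.839×10^-4 K/W
R_polyurethane foam = ln(60/37)/(2π×0.0287×1) = 2.681 K/W
R_mineral wool = ln(125/60)/(2π×0.0436×1) = 2.679 K/W
R_outer film = 1/(h_o·2πr_oL) = 1/(4.02×2π×0.125×1) = 0.3167 K/W
R_total = 5.682 K/W
Q = ΔT/R_total = 86/5.682
Q = 15.1 W/m
T_interface = T_inner − Q·ΣR(inner→interface) = 107 − 15.1×2.686

T ≈ 66.3 °C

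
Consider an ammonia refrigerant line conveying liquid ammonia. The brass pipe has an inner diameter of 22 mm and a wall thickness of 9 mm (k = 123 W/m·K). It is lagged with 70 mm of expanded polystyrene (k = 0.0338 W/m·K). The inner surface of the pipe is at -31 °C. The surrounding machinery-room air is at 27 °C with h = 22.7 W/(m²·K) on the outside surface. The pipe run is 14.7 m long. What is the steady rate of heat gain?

For a radial system each layer contributes R = ln(r_out/r_in)/(2πkL); films add R = 1/(hA).
R_brass pipe wall = ln(20/11)/(2π×123×14.7) = 5.262×10^-5 K/W
R_expanded polystyrene = ln(90/20)/(2π×0.0338×14.7) = 0.4818 K/W
R_outer film = 1/(h_o·2πr_oL) = 1/(22.7×2π×0.09×14.7) = 0.005299 K/W
R_total = 0.4871 K/W
Q = ΔT/R_total = 58/0.4871

Q ≈ 119 W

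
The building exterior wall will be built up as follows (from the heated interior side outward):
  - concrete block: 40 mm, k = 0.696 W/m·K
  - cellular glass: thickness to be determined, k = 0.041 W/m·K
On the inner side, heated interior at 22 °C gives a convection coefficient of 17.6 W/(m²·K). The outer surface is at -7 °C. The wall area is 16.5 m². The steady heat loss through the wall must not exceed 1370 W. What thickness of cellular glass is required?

L ≈ 9.63 mm

Using the resistance-network approach (series):
R_inner film = 1/(h_i·A) = 1/(17.6×16.5) = 0.003444 K/W
R_concrete block = L/(kA) = 0.04/(0.696×16.5) = 0.003483 K/W
Sum of the known resistances R_other = 0.006927 K/W
Required total resistance R_tot = ΔT/Q_allow = 29/1370 = 0.02117 K/W
R_cellular glass = R_tot − R_other = 0.01424 K/W
L = R·k·A = 0.01424×0.041×16.5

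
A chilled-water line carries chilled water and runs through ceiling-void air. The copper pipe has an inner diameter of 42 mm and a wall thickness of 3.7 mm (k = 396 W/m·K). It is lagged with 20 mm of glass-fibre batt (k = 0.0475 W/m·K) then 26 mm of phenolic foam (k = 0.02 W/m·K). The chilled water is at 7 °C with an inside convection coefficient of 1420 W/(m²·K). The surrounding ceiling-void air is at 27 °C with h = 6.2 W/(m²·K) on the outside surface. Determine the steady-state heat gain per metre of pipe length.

Cylindrical conduction, so R = ln(r₂/r₁)/(2πkL) per layer, in series:
R_inner film = 1/(h_i·2πr₁L) = 1/(1420×2π×0.021×1) = 0.005337 K/W
R_copper pipe wall = ln(24.7/21)/(2π×396×1) = 6.522×10^-5 K/W
R_glass-fibre batt = ln(44.7/24.7)/(2π×0.0475×1) = 1.987 K/W
R_phenolic foam = ln(70.7/44.7)/(2π×0.02×1) = 3.648 K/W
R_outer film = 1/(h_o·2πr_oL) = 1/(6.2×2π×0.0707×1) = 0.3631 K/W
R_total = 6.004 K/W
Q = ΔT/R_total = 20/6.004

q′ ≈ 3.33 W/m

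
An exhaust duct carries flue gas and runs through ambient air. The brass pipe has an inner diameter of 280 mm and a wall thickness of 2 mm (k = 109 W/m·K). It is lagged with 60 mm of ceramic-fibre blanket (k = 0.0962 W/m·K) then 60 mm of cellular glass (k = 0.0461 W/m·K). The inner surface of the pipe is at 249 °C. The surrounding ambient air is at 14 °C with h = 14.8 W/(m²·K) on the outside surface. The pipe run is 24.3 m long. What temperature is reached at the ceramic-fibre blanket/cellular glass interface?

Radial resistances (cylindrical: R_cond = ln(r_o/r_i)/(2πkL), R_conv = 1/(h·2πrL)):
R_brass pipe wall = ln(142/140)/(2π×109×24.3) = 8.523×10^-7 K/W
R_ceramic-fibre blanket = ln(202/142)/(2π×0.0962×24.3) = 0.024 K/W
R_cellular glass = ln(262/202)/(2π×0.0461×24.3) = 0.03695 K/W
R_outer film = 1/(h_o·2πr_oL) = 1/(14.8×2π×0.262×24.3) = 0.001689 K/W
R_total = 0.06264 K/W
Q = ΔT/R_total = 235/0.06264
Q = 3750 W
T_interface = T_inner − Q·ΣR(inner→interface) = 249 − 3750×0.024

T ≈ 159 °C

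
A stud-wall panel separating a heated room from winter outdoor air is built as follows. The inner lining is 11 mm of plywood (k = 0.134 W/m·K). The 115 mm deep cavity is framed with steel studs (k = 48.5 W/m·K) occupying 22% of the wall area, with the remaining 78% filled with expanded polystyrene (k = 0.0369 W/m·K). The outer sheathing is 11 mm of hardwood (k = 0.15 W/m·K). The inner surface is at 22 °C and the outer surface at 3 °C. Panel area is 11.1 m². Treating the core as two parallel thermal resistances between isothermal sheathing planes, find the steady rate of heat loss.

Sheathing layers in series; stud and cavity paths in parallel between them.
R_inner = 0.011/(0.134×11.1) = 0.007395 K/W
R_stud  = 0.115/(48.5×0.22×11.1) = 9.71×10^-4 K/W
R_cav   = 0.115/(0.0369×0.78×11.1) = 0.36 K/W
1/R_core = 1/R_stud + 1/R_cav → R_core = 9.684×10^-4 K/W
R_outer = 0.011/(0.15×11.1) = 0.006607 K/W
R_total = 0.01497 K/W
Q = ΔT/R_total = 19/0.01497

Q ≈ 1270 W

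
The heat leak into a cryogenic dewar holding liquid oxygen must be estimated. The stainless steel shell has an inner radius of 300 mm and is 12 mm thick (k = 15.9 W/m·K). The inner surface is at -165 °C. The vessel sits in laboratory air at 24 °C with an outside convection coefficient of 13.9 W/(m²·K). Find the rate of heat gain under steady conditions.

Spherical conduction: R = (1/r_in − 1/r_out)/(4πk) per layer; series-sum.
R_stainless steel shell = (1/0.3 − 1/0.312)/(4π×15.9) = 6.417×10^-4 K/W
R_outer film = 1/(h·4πr_o²) = 1/(13.9×4π×0.312²) = 0.05881 K/W
R_total = 0.05945 K/W
Q = ΔT/R_total = 189/0.05945

Q ≈ 3180 W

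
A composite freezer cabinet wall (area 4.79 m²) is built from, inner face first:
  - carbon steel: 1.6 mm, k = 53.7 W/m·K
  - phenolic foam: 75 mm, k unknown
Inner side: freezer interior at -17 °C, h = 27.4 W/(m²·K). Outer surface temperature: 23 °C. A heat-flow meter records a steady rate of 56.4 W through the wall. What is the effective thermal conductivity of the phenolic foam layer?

Thermal resistances in series:
R_inner film = 1/(h_i·A) = 1/(27.4×4.79) = 0.007619 K/W
R_carbon steel = L/(kA) = 0.0016/(53.7×4.79) = 6.22×10^-6 K/W
Sum of known resistances R_other = 0.007626 K/W
Total R = ΔT/Q = 40/56.4 = 0.7092 K/W
R_phenolic foam = R_total − R_other = 0.7016 K/W
k = L/(R·A) = 0.075/(0.7016×4.79)

k ≈ 0.0223 W/(m·K)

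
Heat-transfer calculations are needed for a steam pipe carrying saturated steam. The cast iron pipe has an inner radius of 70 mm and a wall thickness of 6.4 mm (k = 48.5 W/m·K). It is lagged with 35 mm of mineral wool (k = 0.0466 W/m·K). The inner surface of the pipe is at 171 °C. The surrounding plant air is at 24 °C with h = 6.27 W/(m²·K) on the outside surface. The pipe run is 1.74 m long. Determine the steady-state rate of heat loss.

Per-layer cylindrical resistances, series-summed:
R_cast iron pipe wall = ln(76.4/70)/(2π×48.5×1.74) = 1.65×10^-4 K/W
R_mineral wool = ln(111.4/76.4)/(2π×0.0466×1.74) = 0.7403 K/W
R_outer film = 1/(h_o·2πr_oL) = 1/(6.27×2π×0.1114×1.74) = 0.131 K/W
R_total = 0.8714 K/W
Q = ΔT/R_total = 147/0.8714

Q ≈ 169 W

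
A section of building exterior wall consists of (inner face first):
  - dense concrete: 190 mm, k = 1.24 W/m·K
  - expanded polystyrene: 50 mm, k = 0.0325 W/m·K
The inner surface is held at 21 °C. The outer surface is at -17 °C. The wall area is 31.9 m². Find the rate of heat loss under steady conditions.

Using the resistance-network approach (series):
R_dense concrete = L/(kA) = 0.19/(1.24×31.9) = 0.004803 K/W
R_expanded polystyrene = L/(kA) = 0.05/(0.0325×31.9) = 0.04823 K/W
R_total = 0.05303 K/W
Q = ΔT / R_total = 38 / 0.05303

Q ≈ 717 W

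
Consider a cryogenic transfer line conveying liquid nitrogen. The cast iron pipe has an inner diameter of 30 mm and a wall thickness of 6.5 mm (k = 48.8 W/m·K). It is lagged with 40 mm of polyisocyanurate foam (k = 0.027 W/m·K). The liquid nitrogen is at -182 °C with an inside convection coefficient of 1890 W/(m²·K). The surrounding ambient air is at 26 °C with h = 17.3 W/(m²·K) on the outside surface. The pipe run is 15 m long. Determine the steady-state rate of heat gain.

Radial resistances (cylindrical: R_cond = ln(r_o/r_i)/(2πkL), R_conv = 1/(h·2πrL)):
R_inner film = 1/(h_i·2πr₁L) = 1/(1890×2π×0.015×15) = 3.743×10^-4 K/W
R_cast iron pipe wall = ln(21.5/15)/(2π×48.8×15) = 7.827×10^-5 K/W
R_polyisocyanurate foam = ln(61.5/21.5)/(2π×0.027×15) = 0.413 K/W
R_outer film = 1/(h_o·2πr_oL) = 1/(17.3×2π×0.0615×15) = 0.009973 K/W
R_total = 0.4234 K/W
Q = ΔT/R_total = 208/0.4234

Q ≈ 491 W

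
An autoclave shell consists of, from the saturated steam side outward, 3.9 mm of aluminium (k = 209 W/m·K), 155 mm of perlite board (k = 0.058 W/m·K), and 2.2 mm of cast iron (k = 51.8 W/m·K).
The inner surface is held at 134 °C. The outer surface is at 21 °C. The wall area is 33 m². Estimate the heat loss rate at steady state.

Treating each layer as a thermal resistance in series:
R_aluminium = L/(kA) = 0.0039/(209×33) = 5.655×10^-7 K/W
R_perlite board = L/(kA) = 0.155/(0.058×33) = 0.08098 K/W
R_cast iron = L/(kA) = 0.0022/(51.8×33) = 1.287×10^-6 K/W
R_total = 0.08098 K/W
Q = ΔT / R_total = 113 / 0.08098

Q ≈ 1400 W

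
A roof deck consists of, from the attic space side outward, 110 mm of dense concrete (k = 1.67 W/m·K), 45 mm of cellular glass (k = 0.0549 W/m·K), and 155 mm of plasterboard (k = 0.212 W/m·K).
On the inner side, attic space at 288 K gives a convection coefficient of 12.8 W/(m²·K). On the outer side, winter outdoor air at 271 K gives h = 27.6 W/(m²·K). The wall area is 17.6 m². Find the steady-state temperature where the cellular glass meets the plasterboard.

Treating each layer as a thermal resistance in series:
R_inner film = 1/(h_i·A) = 1/(12.8×17.6) = 0.004439 K/W
R_dense concrete = L/(kA) = 0.11/(1.67×17.6) = 0.003743 K/W
R_cellular glass = L/(kA) = 0.045/(0.0549×17.6) = 0.04657 K/W
R_plasterboard = L/(kA) = 0.155/(0.212×17.6) = 0.04154 K/W
R_outer film = 1/(h_o·A) = 1/(27.6×17.6) = 0.002059 K/W
R_total = 0.09835 K/W;  Q = ΔT/R_total = 17/0.09835 = 172.8 W
T_interface = T_inner − Q·ΣR(inner→interface) = 288 − 173×0.05475

T ≈ 279 K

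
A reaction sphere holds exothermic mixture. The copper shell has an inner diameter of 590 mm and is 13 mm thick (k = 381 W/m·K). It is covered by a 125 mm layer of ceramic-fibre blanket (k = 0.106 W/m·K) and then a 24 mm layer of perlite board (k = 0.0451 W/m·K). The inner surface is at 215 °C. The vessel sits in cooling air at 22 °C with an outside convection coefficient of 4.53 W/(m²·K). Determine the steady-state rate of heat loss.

Spherical conduction: R = (1/r_in − 1/r_out)/(4πk) per layer; series-sum.
R_copper shell = (1/0.295 − 1/0.308)/(4π×381) = 2.988×10^-5 K/W
R_ceramic-fibre blanket = (1/0.308 − 1/0.433)/(4π×0.106) = 0.7036 K/W
R_perlite board = (1/0.433 − 1/0.457)/(4π×0.0451) = 0.214 K/W
R_outer film = 1/(h·4πr_o²) = 1/(4.53×4π×0.457²) = 0.08411 K/W
R_total = 1.002 K/W
Q = ΔT/R_total = 193/1.002

Q ≈ 193 W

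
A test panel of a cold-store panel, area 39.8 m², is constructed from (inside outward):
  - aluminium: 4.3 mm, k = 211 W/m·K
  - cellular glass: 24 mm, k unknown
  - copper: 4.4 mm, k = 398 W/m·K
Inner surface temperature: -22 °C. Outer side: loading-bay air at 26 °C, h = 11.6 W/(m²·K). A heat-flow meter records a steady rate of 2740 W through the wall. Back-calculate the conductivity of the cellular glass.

k ≈ 0.0393 W/(m·K)

Model the wall as resistances in series:
R_aluminium = L/(kA) = 0.0043/(211×39.8) = 5.12×10^-7 K/W
R_copper = L/(kA) = 0.0044/(398×39.8) = 2.778×10^-7 K/W
R_outer film = 1/(h_o·A) = 1/(11.6×39.8) = 0.002166 K/W
Sum of known resistances R_other = 0.002167 K/W
Total R = ΔT/Q = 48/2740 = 0.01752 K/W
R_cellular glass = R_total − R_other = 0.01535 K/W
k = L/(R·A) = 0.024/(0.01535×39.8)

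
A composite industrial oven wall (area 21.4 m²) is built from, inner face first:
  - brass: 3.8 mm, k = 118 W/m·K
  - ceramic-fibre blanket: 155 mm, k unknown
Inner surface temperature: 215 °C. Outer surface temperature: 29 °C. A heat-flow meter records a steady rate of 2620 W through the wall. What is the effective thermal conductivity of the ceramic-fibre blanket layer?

k ≈ 0.102 W/(m·K)

Series thermal resistances:
R_brass = L/(kA) = 0.0038/(118×21.4) = 1.505×10^-6 K/W
Sum of known resistances R_other = 1.505×10^-6 K/W
Total R = ΔT/Q = 186/2620 = 0.07099 K/W
R_ceramic-fibre blanket = R_total − R_other = 0.07099 K/W
k = L/(R·A) = 0.155/(0.07099×21.4)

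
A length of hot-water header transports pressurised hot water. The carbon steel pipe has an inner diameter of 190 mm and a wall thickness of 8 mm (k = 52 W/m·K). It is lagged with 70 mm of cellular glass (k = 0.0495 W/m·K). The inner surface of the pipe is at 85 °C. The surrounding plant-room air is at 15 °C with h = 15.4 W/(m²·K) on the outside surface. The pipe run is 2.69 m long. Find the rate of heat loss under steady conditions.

For a radial system each layer contributes R = ln(r_out/r_in)/(2πkL); films add R = 1/(hA).
R_carbon steel pipe wall = ln(103/95)/(2π×52×2.69) = 9.199×10^-5 K/W
R_cellular glass = ln(173/103)/(2π×0.0495×2.69) = 0.6198 K/W
R_outer film = 1/(h_o·2πr_oL) = 1/(15.4×2π×0.173×2.69) = 0.02221 K/W
R_total = 0.6421 K/W
Q = ΔT/R_total = 70/0.6421

Q ≈ 109 W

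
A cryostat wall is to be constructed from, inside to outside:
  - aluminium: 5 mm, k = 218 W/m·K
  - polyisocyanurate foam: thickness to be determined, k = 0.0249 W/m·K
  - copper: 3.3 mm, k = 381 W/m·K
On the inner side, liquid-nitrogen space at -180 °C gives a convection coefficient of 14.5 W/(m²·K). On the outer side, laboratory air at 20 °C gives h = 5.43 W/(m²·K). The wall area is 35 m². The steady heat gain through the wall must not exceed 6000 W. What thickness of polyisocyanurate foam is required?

L ≈ 22.7 mm

Using the resistance-network approach (series):
R_inner film = 1/(h_i·A) = 1/(14.5×35) = 0.00197 K/W
R_aluminium = L/(kA) = 0.005/(218×35) = 6.553×10^-7 K/W
R_copper = L/(kA) = 0.0033/(381×35) = 2.475×10^-7 K/W
R_outer film = 1/(h_o·A) = 1/(5.43×35) = 0.005262 K/W
Sum of the known resistances R_other = 0.007233 K/W
Required total resistance R_tot = ΔT/Q_allow = 200/6000 = 0.03333 K/W
R_polyisocyanurate foam = R_tot − R_other = 0.0261 K/W
L = R·k·A = 0.0261×0.0249×35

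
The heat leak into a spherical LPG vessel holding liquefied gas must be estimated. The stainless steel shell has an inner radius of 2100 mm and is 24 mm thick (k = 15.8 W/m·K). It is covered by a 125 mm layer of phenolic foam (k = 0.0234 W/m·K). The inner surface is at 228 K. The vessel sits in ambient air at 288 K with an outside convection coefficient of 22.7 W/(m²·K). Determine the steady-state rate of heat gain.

Q ≈ 669 W

Radial (spherical) resistances in series:
R_stainless steel shell = (1/2.1 − 1/2.124)/(4π×15.8) = 2.71×10^-5 K/W
R_phenolic foam = (1/2.124 − 1/2.249)/(4π×0.0234) = 0.08899 K/W
R_outer film = 1/(h·4πr_o²) = 1/(22.7×4π×2.249²) = 6.931×10^-4 K/W
R_total = 0.08971 K/W
Q = ΔT/R_total = 60/0.08971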